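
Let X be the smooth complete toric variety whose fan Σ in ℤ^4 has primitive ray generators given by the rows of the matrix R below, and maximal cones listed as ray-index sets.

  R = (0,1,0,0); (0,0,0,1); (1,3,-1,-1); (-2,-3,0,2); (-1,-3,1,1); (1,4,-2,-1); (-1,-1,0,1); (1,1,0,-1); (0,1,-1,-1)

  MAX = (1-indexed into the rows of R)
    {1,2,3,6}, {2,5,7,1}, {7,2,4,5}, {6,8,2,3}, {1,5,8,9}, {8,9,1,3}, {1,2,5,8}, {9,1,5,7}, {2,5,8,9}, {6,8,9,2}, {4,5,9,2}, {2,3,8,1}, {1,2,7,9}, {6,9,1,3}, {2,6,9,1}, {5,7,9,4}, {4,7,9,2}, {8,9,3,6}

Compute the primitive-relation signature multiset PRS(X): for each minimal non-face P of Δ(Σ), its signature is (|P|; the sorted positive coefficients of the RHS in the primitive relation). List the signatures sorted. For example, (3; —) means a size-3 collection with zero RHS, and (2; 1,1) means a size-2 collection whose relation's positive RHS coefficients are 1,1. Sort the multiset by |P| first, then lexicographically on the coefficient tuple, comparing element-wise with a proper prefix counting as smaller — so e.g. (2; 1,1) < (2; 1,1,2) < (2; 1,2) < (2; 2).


|primitive collections| = 14. Relations:

  • {3,5}:  v_{3} + v_{5} = 0 — sig = (2; —)
  • {7,8}:  v_{7} + v_{8} = 0 — sig = (2; —)
  • {5,6}:  v_{5} + v_{6} = v_{2} + v_{9} — sig = (2; 1,1)
  • {3,4}:  v_{3} + v_{4} = v_{2} + v_{7} + v_{9} — sig = (2; 1,1,1)
  • {3,7}:  v_{3} + v_{7} = v_{1} + v_{2} + v_{9} — sig = (2; 1,1,1)
  • {4,8}:  v_{4} + v_{8} = v_{2} + v_{5} + v_{9} — sig = (2; 1,1,1)
  • {4,6}:  v_{4} + v_{6} = 2·v_{2} + v_{7} + 2·v_{9} — sig = (2; 1,2,2)
  • {6,7}:  v_{6} + v_{7} = v_{1} + 2·v_{2} + 2·v_{9} — sig = (2; 1,2,2)
  • {1,4}:  v_{1} + v_{4} = 2·v_{7} — sig = (2; 2)
  • {2,3,9}:  v_{2} + v_{3} + v_{9} = v_{6} — sig = (3; 1)
  • {1,6,8}:  v_{1} + v_{6} + v_{8} = 2·v_{3} — sig = (3; 2)
  • {1,2,5,9}:  v_{1} + v_{2} + v_{5} + v_{9} = v_{7} — sig = (4; 1)
  • {1,2,8,9}:  v_{1} + v_{2} + v_{8} + v_{9} = v_{3} — sig = (4; 1)
  • {2,5,7,9}:  v_{2} + v_{5} + v_{7} + v_{9} = v_{4} — sig = (4; 1)

Sorted signature multiset PRS(X):
    |P|=2: 9 collections, coeffs (), (), (1,1), (1,1,1), (1,1,1), (1,1,1), (1,2,2), (1,2,2), (2)
    |P|=3: 2 collections, coeffs (1), (2)
    |P|=4: 3 collections, coeffs (1), (1), (1)


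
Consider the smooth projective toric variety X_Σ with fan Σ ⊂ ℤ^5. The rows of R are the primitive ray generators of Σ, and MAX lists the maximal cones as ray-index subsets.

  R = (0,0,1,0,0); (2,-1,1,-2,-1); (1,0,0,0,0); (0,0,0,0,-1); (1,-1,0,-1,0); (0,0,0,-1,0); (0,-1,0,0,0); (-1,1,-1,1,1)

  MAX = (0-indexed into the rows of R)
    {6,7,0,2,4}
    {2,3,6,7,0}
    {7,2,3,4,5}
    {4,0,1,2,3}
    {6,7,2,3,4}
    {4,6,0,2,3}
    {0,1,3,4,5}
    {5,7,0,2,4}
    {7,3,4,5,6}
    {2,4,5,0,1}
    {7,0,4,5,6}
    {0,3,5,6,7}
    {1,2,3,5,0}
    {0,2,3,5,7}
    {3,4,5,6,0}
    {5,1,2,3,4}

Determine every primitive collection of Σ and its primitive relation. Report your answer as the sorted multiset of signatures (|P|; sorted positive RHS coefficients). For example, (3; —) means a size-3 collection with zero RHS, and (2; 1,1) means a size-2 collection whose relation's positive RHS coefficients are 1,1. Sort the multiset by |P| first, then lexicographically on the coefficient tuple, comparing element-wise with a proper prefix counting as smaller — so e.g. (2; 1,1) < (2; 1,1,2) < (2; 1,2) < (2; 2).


Δ(Σ) — 8 vertices, 5 min non-faces:

  • {1,7}:  v_{1} + v_{7} = v_{2} + v_{5}  ⇒ sig = (2; 1,1)
  • {1,6}:  v_{1} + v_{6} = v_{0} + v_{3} + 2·v_{4}  ⇒ sig = (2; 1,1,2)
  • {2,5,6}:  v_{2} + v_{5} + v_{6} = v_{4}  ⇒ sig = (3; 1)
  • {0,3,4,7}:  v_{0} + v_{3} + v_{4} + v_{7} = 0  ⇒ sig = (4; —)
  • {0,2,3,4,5}:  v_{0} + v_{2} + v_{3} + v_{4} + v_{5} = v_{1}  ⇒ sig = (5; 1)

Signatures (|P|; sorted positive RHS coefficients), sorted:
    (2; 1,1)
    (2; 1,1,2)
    (3; 1)
    (4; —)
    (5; 1)


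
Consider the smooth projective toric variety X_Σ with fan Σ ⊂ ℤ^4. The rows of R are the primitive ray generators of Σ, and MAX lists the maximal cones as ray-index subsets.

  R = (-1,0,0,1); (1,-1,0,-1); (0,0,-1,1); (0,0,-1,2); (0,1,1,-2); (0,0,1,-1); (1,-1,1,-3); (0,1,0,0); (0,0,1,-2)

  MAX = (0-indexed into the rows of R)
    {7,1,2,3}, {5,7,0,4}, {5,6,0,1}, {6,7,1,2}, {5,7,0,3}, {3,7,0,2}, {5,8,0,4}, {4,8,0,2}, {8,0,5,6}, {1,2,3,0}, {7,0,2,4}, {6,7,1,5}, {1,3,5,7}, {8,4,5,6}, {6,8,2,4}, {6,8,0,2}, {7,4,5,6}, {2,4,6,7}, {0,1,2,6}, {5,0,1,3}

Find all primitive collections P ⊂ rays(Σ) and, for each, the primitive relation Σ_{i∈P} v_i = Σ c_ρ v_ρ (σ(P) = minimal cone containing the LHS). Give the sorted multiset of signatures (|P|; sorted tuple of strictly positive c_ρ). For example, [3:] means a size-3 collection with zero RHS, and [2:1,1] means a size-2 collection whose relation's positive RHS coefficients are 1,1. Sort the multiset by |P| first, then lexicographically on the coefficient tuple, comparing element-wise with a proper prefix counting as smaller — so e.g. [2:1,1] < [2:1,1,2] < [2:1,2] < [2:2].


Minimal non-faces — 10 found among 9 rays, 20 max cones:

  • {2,5}:  v_{2} + v_{5} = 0  ⟹  sig = [2:]
  • {3,8}:  v_{3} + v_{8} = 0  ⟹  sig = [2:]
  • {1,8}:  v_{1} + v_{8} = v_{6}  ⟹  sig = [2:1]
  • {3,4}:  v_{3} + v_{4} = v_{7}  ⟹  sig = [2:1]
  • {3,6}:  v_{3} + v_{6} = v_{1}  ⟹  sig = [2:1]
  • {7,8}:  v_{7} + v_{8} = v_{4}  ⟹  sig = [2:1]
  • {1,4}:  v_{1} + v_{4} = v_{6} + v_{7}  ⟹  sig = [2:1,1]
  • {0,1,7}:  v_{0} + v_{1} + v_{7} = 0  ⟹  sig = [3:]
  • {0,6,7}:  v_{0} + v_{6} + v_{7} = v_{8}  ⟹  sig = [3:1]
  • {0,4,6}:  v_{0} + v_{4} + v_{6} = 2·v_{8}  ⟹  sig = [3:2]

Signatures (|P|; sorted positive RHS coefficients), sorted:
    [2:]
    [2:]
    [2:1]
    [2:1]
    [2:1]
    [2:1]
    [2:1,1]
    [3:]
    [3:1]
    [3:2]


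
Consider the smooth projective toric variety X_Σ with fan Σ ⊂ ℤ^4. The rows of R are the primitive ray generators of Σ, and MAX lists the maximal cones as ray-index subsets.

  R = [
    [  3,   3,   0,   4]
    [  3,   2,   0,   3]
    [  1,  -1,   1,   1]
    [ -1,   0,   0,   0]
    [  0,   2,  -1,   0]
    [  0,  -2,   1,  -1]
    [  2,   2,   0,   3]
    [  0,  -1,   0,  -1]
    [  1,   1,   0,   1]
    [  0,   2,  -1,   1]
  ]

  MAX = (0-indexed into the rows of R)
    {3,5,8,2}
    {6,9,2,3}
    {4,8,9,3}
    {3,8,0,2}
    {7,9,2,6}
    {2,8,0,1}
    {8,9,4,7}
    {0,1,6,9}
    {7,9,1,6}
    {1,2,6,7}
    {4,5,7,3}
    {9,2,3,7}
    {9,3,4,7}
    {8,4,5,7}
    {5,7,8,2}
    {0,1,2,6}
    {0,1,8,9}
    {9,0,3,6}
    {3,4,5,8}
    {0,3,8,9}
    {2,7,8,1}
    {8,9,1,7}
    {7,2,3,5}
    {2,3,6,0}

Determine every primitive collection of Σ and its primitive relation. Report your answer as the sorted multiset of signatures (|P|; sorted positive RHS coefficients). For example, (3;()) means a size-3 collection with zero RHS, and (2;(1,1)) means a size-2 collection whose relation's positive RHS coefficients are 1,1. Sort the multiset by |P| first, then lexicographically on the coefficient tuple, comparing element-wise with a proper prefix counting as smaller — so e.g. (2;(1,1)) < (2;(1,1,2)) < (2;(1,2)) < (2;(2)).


Σ has 16 primitive collections:

  P={5,9}:  v_{5} + v_{9} = 0  ⇒ sig = (2;())
  P={0,7}:  v_{0} + v_{7} = v_{1}  ⇒ sig = (2;(1))
  P={1,3}:  v_{1} + v_{3} = v_{6}  ⇒ sig = (2;(1))
  P={2,4}:  v_{2} + v_{4} = v_{8}  ⇒ sig = (2;(1))
  P={6,8}:  v_{6} + v_{8} = v_{0}  ⇒ sig = (2;(1))
  P={5,6}:  v_{5} + v_{6} = v_{2} + v_{8}  ⇒ sig = (2;(1,1))
  P={1,5}:  v_{1} + v_{5} = v_{2} + v_{7} + 2·v_{8}  ⇒ sig = (2;(1,1,2))
  P={1,4}:  v_{1} + v_{4} = v_{7} + 3·v_{8} + v_{9}  ⇒ sig = (2;(1,1,3))
  P={0,5}:  v_{0} + v_{5} = v_{2} + 2·v_{8}  ⇒ sig = (2;(1,2))
  P={4,6}:  v_{4} + v_{6} = 2·v_{8} + v_{9}  ⇒ sig = (2;(1,2))
  P={0,4}:  v_{0} + v_{4} = 3·v_{8} + v_{9}  ⇒ sig = (2;(1,3))
  P={3,7,8}:  v_{3} + v_{7} + v_{8} = 0  ⇒ sig = (3;())
  P={2,8,9}:  v_{2} + v_{8} + v_{9} = v_{6}  ⇒ sig = (3;(1))
  P={3,6,7}:  v_{3} + v_{6} + v_{7} = v_{2} + v_{9}  ⇒ sig = (3;(1,1))
  P={1,2,9}:  v_{1} + v_{2} + v_{9} = 2·v_{6} + v_{7}  ⇒ sig = (3;(1,2))
  P={0,2,9}:  v_{0} + v_{2} + v_{9} = 2·v_{6}  ⇒ sig = (3;(2))

Signatures (|P|; sorted positive RHS coefficients), sorted:
    |P|=2: 11 collections, coeffs (), (1), (1), (1), (1), (1,1), (1,1,2), (1,1,3), (1,2), (1,2), (1,3)
    |P|=3: 5 collections, coeffs (), (1), (1,1), (1,2), (2)


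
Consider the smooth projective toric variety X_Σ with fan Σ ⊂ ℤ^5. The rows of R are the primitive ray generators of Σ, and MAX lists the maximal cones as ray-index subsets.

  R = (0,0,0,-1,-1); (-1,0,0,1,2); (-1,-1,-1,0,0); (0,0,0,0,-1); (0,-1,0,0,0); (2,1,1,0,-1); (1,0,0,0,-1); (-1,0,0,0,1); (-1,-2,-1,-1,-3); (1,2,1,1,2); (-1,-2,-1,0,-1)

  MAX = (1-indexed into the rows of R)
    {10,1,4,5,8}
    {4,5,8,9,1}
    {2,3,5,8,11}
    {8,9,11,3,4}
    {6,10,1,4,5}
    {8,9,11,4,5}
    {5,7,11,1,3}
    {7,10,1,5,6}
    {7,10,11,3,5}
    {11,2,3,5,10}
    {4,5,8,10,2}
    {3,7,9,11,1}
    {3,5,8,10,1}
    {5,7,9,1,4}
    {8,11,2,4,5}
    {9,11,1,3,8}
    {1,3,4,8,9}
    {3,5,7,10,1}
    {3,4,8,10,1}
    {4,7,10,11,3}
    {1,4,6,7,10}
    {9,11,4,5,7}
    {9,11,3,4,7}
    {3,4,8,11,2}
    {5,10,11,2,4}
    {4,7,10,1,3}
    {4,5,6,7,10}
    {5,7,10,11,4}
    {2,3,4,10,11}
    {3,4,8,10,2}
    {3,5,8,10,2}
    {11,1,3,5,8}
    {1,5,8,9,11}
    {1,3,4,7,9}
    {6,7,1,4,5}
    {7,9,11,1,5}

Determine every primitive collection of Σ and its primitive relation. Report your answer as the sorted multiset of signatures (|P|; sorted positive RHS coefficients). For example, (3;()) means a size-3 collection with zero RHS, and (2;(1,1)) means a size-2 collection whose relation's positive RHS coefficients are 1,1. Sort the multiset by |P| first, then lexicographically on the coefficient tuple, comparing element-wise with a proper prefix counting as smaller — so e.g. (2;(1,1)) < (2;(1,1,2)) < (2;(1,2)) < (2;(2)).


16 collections generate NE(X_Σ); each relation:

  P={7,8}:  v_{7} + v_{8} = 0  so sig = (2;())
  P={1,2}:  v_{1} + v_{2} = v_{8}  so sig = (2;(1))
  P={3,6}:  v_{3} + v_{6} = v_{7}  so sig = (2;(1))
  P={9,10}:  v_{9} + v_{10} = v_{4}  so sig = (2;(1))
  P={2,7}:  v_{2} + v_{7} = v_{10} + v_{11}  so sig = (2;(1,1))
  P={2,6}:  v_{2} + v_{6} = v_{4} + v_{5} + v_{10}  so sig = (2;(1,1,1))
  P={2,9}:  v_{2} + v_{9} = v_{4} + v_{8} + v_{11}  so sig = (2;(1,1,1))
  P={6,11}:  v_{6} + v_{11} = v_{4} + v_{5} + v_{7}  so sig = (2;(1,1,1))
  P={6,8}:  v_{6} + v_{8} = v_{1} + v_{4} + v_{5} + v_{10}  so sig = (2;(1,1,1,1))
  P={6,9}:  v_{6} + v_{9} = v_{1} + 2·v_{4} + v_{5} + v_{7}  so sig = (2;(1,1,1,2))
  P={1,10,11}:  v_{1} + v_{10} + v_{11} = 0  so sig = (3;())
  P={1,4,11}:  v_{1} + v_{4} + v_{11} = v_{9}  so sig = (3;(1))
  P={3,4,5}:  v_{3} + v_{4} + v_{5} = v_{11}  so sig = (3;(1))
  P={8,10,11}:  v_{8} + v_{10} + v_{11} = v_{2}  so sig = (3;(1))
  P={3,5,9}:  v_{3} + v_{5} + v_{9} = v_{1} + 2·v_{11}  so sig = (3;(1,2))
  P={1,4,5,7,10}:  v_{1} + v_{4} + v_{5} + v_{7} + v_{10} = v_{6}  so sig = (5;(1))

so the primitive-relation signature multiset is
[(2;()), (2;(1)), (2;(1)), (2;(1)), (2;(1,1)), (2;(1,1,1)), (2;(1,1,1)), (2;(1,1,1)), (2;(1,1,1,1)), (2;(1,1,1,2)), (3;()), (3;(1)), (3;(1)), (3;(1)), (3;(1,2)), (5;(1))]


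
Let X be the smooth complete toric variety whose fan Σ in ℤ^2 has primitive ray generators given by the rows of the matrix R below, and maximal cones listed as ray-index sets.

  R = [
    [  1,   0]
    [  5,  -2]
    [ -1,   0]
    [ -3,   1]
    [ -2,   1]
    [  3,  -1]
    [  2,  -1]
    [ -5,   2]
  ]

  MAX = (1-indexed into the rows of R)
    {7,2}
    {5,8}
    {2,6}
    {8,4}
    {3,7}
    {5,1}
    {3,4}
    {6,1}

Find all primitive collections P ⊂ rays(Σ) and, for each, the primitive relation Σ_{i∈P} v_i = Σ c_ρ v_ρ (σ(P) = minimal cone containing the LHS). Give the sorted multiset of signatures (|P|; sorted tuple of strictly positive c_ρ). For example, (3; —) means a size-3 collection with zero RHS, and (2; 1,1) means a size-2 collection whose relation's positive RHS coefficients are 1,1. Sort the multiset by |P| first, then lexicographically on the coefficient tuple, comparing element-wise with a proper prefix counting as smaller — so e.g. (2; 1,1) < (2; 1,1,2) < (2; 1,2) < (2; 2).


The 20 primitive collections of Σ (r=8, n=2):

  • {1,3}:  v_{1} + v_{3} = 0 — sig = (2; —)
  • {2,8}:  v_{2} + v_{8} = 0 — sig = (2; —)
  • {4,6}:  v_{4} + v_{6} = 0 — sig = (2; —)
  • {5,7}:  v_{5} + v_{7} = 0 — sig = (2; —)
  • {1,4}:  v_{1} + v_{4} = v_{5} — sig = (2; 1)
  • {1,7}:  v_{1} + v_{7} = v_{6} — sig = (2; 1)
  • {2,4}:  v_{2} + v_{4} = v_{7} — sig = (2; 1)
  • {2,5}:  v_{2} + v_{5} = v_{6} — sig = (2; 1)
  • {3,5}:  v_{3} + v_{5} = v_{4} — sig = (2; 1)
  • {3,6}:  v_{3} + v_{6} = v_{7} — sig = (2; 1)
  • {4,5}:  v_{4} + v_{5} = v_{8} — sig = (2; 1)
  • {4,7}:  v_{4} + v_{7} = v_{3} — sig = (2; 1)
  • {5,6}:  v_{5} + v_{6} = v_{1} — sig = (2; 1)
  • {6,7}:  v_{6} + v_{7} = v_{2} — sig = (2; 1)
  • {6,8}:  v_{6} + v_{8} = v_{5} — sig = (2; 1)
  • {7,8}:  v_{7} + v_{8} = v_{4} — sig = (2; 1)
  • {1,2}:  v_{1} + v_{2} = 2·v_{6} — sig = (2; 2)
  • {1,8}:  v_{1} + v_{8} = 2·v_{5} — sig = (2; 2)
  • {2,3}:  v_{2} + v_{3} = 2·v_{7} — sig = (2; 2)
  • {3,8}:  v_{3} + v_{8} = 2·v_{4} — sig = (2; 2)

Hence PRS(X_Σ) =
[(2; —), (2; —), (2; —), (2; —), (2; 1), (2; 1), (2; 1), (2; 1), (2; 1), (2; 1), (2; 1), (2; 1), (2; 1), (2; 1), (2; 1), (2; 1), (2; 2), (2; 2), (2; 2), (2; 2)]


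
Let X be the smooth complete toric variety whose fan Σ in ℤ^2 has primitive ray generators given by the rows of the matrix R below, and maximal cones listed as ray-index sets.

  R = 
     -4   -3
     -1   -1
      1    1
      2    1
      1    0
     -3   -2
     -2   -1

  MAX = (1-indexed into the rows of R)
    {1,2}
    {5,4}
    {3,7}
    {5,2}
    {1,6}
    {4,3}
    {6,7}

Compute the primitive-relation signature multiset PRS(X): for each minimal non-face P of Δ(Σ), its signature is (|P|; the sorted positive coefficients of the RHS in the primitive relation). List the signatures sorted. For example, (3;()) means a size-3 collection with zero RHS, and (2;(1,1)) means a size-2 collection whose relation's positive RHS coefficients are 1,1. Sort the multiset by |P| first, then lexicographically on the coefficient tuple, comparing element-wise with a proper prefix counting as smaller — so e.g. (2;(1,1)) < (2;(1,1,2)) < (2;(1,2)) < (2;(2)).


The 14 primitive collections of Σ (r=7, n=2):

  P = {2,3}:  v_{2} + v_{3} = 0 — sig = (2;())
  P = {4,7}:  v_{4} + v_{7} = 0 — sig = (2;())
  P = {1,3}:  v_{1} + v_{3} = v_{6} — sig = (2;(1))
  P = {2,4}:  v_{2} + v_{4} = v_{5} — sig = (2;(1))
  P = {2,6}:  v_{2} + v_{6} = v_{1} — sig = (2;(1))
  P = {2,7}:  v_{2} + v_{7} = v_{6} — sig = (2;(1))
  P = {3,5}:  v_{3} + v_{5} = v_{4} — sig = (2;(1))
  P = {3,6}:  v_{3} + v_{6} = v_{7} — sig = (2;(1))
  P = {4,6}:  v_{4} + v_{6} = v_{2} — sig = (2;(1))
  P = {5,7}:  v_{5} + v_{7} = v_{2} — sig = (2;(1))
  P = {1,4}:  v_{1} + v_{4} = 2·v_{2} — sig = (2;(2))
  P = {1,7}:  v_{1} + v_{7} = 2·v_{6} — sig = (2;(2))
  P = {5,6}:  v_{5} + v_{6} = 2·v_{2} — sig = (2;(2))
  P = {1,5}:  v_{1} + v_{5} = 3·v_{2} — sig = (2;(3))

so the primitive-relation signature multiset is
{ (2;()) ×2,  (2;(1)) ×8,  (2;(2)) ×3,  (2;(3)) }


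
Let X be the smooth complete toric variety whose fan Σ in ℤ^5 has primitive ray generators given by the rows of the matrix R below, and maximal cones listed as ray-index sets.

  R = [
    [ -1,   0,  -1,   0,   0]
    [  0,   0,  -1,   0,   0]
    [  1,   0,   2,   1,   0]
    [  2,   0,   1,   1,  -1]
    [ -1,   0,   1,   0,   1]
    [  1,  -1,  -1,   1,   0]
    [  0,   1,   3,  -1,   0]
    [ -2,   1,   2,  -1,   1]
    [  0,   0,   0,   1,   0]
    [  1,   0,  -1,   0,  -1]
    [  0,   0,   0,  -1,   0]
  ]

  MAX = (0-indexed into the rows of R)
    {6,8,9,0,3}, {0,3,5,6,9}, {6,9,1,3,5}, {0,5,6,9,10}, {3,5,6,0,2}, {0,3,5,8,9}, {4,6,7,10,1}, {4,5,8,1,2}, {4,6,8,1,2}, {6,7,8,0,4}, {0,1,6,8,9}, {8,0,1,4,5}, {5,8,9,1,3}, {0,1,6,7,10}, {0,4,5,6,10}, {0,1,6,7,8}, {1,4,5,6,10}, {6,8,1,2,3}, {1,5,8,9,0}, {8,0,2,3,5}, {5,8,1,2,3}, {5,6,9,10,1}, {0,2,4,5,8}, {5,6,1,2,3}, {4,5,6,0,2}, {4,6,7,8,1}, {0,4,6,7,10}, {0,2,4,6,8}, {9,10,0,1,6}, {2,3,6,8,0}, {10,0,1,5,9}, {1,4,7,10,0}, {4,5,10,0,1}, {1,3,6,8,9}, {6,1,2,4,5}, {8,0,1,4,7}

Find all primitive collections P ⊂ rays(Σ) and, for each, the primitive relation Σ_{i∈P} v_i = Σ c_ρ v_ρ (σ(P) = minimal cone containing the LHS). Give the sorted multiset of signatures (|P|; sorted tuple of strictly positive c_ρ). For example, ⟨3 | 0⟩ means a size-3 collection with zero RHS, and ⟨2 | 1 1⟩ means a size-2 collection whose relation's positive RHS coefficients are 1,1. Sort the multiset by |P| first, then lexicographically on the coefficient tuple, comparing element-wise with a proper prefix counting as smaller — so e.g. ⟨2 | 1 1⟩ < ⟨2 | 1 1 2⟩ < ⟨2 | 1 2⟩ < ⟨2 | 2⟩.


15 collections generate NE(X_Σ); each relation:

  P={4,9}:  v_{4} + v_{9} = 0  ⟹  sig = ⟨2 | 0⟩
  P={8,10}:  v_{8} + v_{10} = 0  ⟹  sig = ⟨2 | 0⟩
  P={2,9}:  v_{2} + v_{9} = v_{3}  ⟹  sig = ⟨2 | 1⟩
  P={3,4}:  v_{3} + v_{4} = v_{2}  ⟹  sig = ⟨2 | 1⟩
  P={5,7}:  v_{5} + v_{7} = v_{4}  ⟹  sig = ⟨2 | 1⟩
  P={2,10}:  v_{2} + v_{10} = v_{5} + v_{6}  ⟹  sig = ⟨2 | 1 1⟩
  P={3,7}:  v_{3} + v_{7} = v_{6} + v_{8}  ⟹  sig = ⟨2 | 1 1⟩
  P={2,7}:  v_{2} + v_{7} = v_{4} + v_{6} + v_{8}  ⟹  sig = ⟨2 | 1 1 1⟩
  P={3,10}:  v_{3} + v_{10} = v_{5} + v_{6} + v_{9}  ⟹  sig = ⟨2 | 1 1 1⟩
  P={7,9}:  v_{7} + v_{9} = v_{0} + v_{1} + v_{6}  ⟹  sig = ⟨2 | 1 1 1⟩
  P={0,1,2}:  v_{0} + v_{1} + v_{2} = v_{8}  ⟹  sig = ⟨3 | 1⟩
  P={5,6,8}:  v_{5} + v_{6} + v_{8} = v_{2}  ⟹  sig = ⟨3 | 1⟩
  P={0,1,3}:  v_{0} + v_{1} + v_{3} = v_{8} + v_{9}  ⟹  sig = ⟨3 | 1 1⟩
  P={0,1,5,6}:  v_{0} + v_{1} + v_{5} + v_{6} = 0  ⟹  sig = ⟨4 | 0⟩
  P={0,1,4,6}:  v_{0} + v_{1} + v_{4} + v_{6} = v_{7}  ⟹  sig = ⟨4 | 1⟩

Hence PRS(X_Σ) =
    |P|=2: 10 collections, coeffs (), (), (1), (1), (1), (1,1), (1,1), (1,1,1), (1,1,1), (1,1,1)
    |P|=3: 3 collections, coeffs (1), (1), (1,1)
    |P|=4: 2 collections, coeffs (), (1)


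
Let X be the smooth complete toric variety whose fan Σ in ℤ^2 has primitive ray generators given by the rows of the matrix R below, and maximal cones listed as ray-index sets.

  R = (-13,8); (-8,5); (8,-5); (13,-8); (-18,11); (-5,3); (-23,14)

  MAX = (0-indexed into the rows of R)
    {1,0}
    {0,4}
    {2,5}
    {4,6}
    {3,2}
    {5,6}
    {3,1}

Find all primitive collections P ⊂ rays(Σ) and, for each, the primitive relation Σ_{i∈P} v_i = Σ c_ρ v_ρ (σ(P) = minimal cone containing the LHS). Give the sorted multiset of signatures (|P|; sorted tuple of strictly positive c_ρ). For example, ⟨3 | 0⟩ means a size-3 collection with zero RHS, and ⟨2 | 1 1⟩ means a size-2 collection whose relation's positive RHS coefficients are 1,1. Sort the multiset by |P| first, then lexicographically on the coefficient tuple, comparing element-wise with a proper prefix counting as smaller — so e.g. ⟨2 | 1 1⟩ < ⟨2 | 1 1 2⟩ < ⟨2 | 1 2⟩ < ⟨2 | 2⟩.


14 collections generate NE(X_Σ); each relation:

  {0,3}:  v_{0} + v_{3} = 0 — sig = ⟨2 | 0⟩
  {1,2}:  v_{1} + v_{2} = 0 — sig = ⟨2 | 0⟩
  {0,2}:  v_{0} + v_{2} = v_{5} — sig = ⟨2 | 1⟩
  {0,5}:  v_{0} + v_{5} = v_{4} — sig = ⟨2 | 1⟩
  {1,5}:  v_{1} + v_{5} = v_{0} — sig = ⟨2 | 1⟩
  {3,4}:  v_{3} + v_{4} = v_{5} — sig = ⟨2 | 1⟩
  {3,5}:  v_{3} + v_{5} = v_{2} — sig = ⟨2 | 1⟩
  {4,5}:  v_{4} + v_{5} = v_{6} — sig = ⟨2 | 1⟩
  {1,6}:  v_{1} + v_{6} = v_{0} + v_{4} — sig = ⟨2 | 1 1⟩
  {0,6}:  v_{0} + v_{6} = 2·v_{4} — sig = ⟨2 | 2⟩
  {1,4}:  v_{1} + v_{4} = 2·v_{0} — sig = ⟨2 | 2⟩
  {2,4}:  v_{2} + v_{4} = 2·v_{5} — sig = ⟨2 | 2⟩
  {3,6}:  v_{3} + v_{6} = 2·v_{5} — sig = ⟨2 | 2⟩
  {2,6}:  v_{2} + v_{6} = 3·v_{5} — sig = ⟨2 | 3⟩

Sorted signature multiset PRS(X):
    |P|=2: 14 collections, coeffs (), (), (1), (1), (1), (1), (1), (1), (1,1), (2), (2), (2), (2), (3)


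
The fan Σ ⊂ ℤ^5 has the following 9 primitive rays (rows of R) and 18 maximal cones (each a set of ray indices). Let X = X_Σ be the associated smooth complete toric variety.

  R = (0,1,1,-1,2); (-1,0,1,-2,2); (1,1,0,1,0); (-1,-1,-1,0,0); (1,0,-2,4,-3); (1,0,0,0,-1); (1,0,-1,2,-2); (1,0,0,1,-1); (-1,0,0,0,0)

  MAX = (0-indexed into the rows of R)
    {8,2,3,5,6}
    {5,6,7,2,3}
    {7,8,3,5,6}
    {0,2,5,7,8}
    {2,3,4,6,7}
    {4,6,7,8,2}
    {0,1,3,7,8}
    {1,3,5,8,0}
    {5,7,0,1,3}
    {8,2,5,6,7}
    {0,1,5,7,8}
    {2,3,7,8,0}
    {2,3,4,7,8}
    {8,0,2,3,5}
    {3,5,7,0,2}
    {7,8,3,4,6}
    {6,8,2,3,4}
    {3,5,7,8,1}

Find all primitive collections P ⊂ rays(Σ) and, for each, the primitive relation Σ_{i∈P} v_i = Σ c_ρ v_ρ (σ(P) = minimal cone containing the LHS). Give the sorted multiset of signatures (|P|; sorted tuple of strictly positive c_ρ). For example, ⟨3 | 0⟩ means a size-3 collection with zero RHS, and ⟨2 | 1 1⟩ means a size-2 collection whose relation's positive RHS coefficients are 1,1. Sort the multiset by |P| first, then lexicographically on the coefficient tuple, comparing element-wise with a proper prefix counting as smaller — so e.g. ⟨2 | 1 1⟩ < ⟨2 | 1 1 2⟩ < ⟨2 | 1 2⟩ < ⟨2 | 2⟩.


|primitive collections| = 9. Relations:

  {1,6}:  v_{1} + v_{6} = 0  ⇒ sig = ⟨2 | 0⟩
  {0,6}:  v_{0} + v_{6} = v_{2}  ⇒ sig = ⟨2 | 1⟩
  {1,2}:  v_{1} + v_{2} = v_{0}  ⇒ sig = ⟨2 | 1⟩
  {1,4}:  v_{1} + v_{4} = v_{2} + v_{3} + v_{7} + v_{8}  ⇒ sig = ⟨2 | 1 1 1 1⟩
  {0,4}:  v_{0} + v_{4} = 2·v_{2} + v_{3} + v_{7} + v_{8}  ⇒ sig = ⟨2 | 1 1 1 2⟩
  {4,5}:  v_{4} + v_{5} = 2·v_{6}  ⇒ sig = ⟨2 | 2⟩
  {0,3,5,7,8}:  v_{0} + v_{3} + v_{5} + v_{7} + v_{8} = 0  ⇒ sig = ⟨5 | 0⟩
  {2,3,5,7,8}:  v_{2} + v_{3} + v_{5} + v_{7} + v_{8} = v_{6}  ⇒ sig = ⟨5 | 1⟩
  {2,3,6,7,8}:  v_{2} + v_{3} + v_{6} + v_{7} + v_{8} = v_{4}  ⇒ sig = ⟨5 | 1⟩

Sorted signature multiset PRS(X):
[⟨2 | 0⟩, ⟨2 | 1⟩, ⟨2 | 1⟩, ⟨2 | 1 1 1 1⟩, ⟨2 | 1 1 1 2⟩, ⟨2 | 2⟩, ⟨5 | 0⟩, ⟨5 | 1⟩, ⟨5 | 1⟩]


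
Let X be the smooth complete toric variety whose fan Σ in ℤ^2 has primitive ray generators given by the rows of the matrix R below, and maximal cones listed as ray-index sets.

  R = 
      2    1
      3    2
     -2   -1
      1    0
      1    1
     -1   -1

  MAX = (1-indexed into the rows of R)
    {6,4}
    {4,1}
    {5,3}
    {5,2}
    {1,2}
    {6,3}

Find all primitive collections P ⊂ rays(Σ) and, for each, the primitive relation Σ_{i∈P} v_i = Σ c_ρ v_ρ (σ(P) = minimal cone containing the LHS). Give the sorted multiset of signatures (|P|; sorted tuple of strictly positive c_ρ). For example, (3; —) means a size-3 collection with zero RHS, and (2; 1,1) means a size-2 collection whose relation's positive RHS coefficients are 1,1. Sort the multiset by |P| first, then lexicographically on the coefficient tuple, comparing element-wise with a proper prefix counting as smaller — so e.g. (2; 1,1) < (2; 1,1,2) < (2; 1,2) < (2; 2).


9 minimal non-faces of Δ(Σ) (on 6 rays):

  • {1,3}:  v_{1} + v_{3} = 0  so sig = (2; —)
  • {5,6}:  v_{5} + v_{6} = 0  so sig = (2; —)
  • {1,5}:  v_{1} + v_{5} = v_{2}  so sig = (2; 1)
  • {1,6}:  v_{1} + v_{6} = v_{4}  so sig = (2; 1)
  • {2,3}:  v_{2} + v_{3} = v_{5}  so sig = (2; 1)
  • {2,6}:  v_{2} + v_{6} = v_{1}  so sig = (2; 1)
  • {3,4}:  v_{3} + v_{4} = v_{6}  so sig = (2; 1)
  • {4,5}:  v_{4} + v_{5} = v_{1}  so sig = (2; 1)
  • {2,4}:  v_{2} + v_{4} = 2·v_{1}  so sig = (2; 2)

Hence PRS(X_Σ) =
{ (2; —) ×2,  (2; 1) ×6,  (2; 2) }


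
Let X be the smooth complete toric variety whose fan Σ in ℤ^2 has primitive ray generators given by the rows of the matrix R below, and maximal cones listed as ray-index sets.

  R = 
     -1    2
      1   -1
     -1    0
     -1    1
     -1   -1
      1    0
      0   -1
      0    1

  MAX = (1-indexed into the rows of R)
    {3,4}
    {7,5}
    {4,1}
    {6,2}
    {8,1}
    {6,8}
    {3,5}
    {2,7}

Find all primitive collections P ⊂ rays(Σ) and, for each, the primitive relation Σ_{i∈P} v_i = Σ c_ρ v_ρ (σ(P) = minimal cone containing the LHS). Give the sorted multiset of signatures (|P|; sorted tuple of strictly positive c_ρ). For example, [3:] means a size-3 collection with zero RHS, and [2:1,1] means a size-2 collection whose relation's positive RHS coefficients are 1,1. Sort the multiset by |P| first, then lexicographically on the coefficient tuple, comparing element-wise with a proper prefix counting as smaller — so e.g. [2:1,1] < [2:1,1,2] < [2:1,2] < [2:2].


20 minimal non-faces of Δ(Σ) (on 8 rays):

  • {2,4}:  v_{2} + v_{4} = 0 — sig = [2:]
  • {3,6}:  v_{3} + v_{6} = 0 — sig = [2:]
  • {7,8}:  v_{7} + v_{8} = 0 — sig = [2:]
  • {1,2}:  v_{1} + v_{2} = v_{8} — sig = [2:1]
  • {1,7}:  v_{1} + v_{7} = v_{4} — sig = [2:1]
  • {2,3}:  v_{2} + v_{3} = v_{7} — sig = [2:1]
  • {2,8}:  v_{2} + v_{8} = v_{6} — sig = [2:1]
  • {3,7}:  v_{3} + v_{7} = v_{5} — sig = [2:1]
  • {3,8}:  v_{3} + v_{8} = v_{4} — sig = [2:1]
  • {4,6}:  v_{4} + v_{6} = v_{8} — sig = [2:1]
  • {4,7}:  v_{4} + v_{7} = v_{3} — sig = [2:1]
  • {4,8}:  v_{4} + v_{8} = v_{1} — sig = [2:1]
  • {5,6}:  v_{5} + v_{6} = v_{7} — sig = [2:1]
  • {5,8}:  v_{5} + v_{8} = v_{3} — sig = [2:1]
  • {6,7}:  v_{6} + v_{7} = v_{2} — sig = [2:1]
  • {1,5}:  v_{1} + v_{5} = v_{3} + v_{4} — sig = [2:1,1]
  • {1,3}:  v_{1} + v_{3} = 2·v_{4} — sig = [2:2]
  • {1,6}:  v_{1} + v_{6} = 2·v_{8} — sig = [2:2]
  • {2,5}:  v_{2} + v_{5} = 2·v_{7} — sig = [2:2]
  • {4,5}:  v_{4} + v_{5} = 2·v_{3} — sig = [2:2]

Hence PRS(X_Σ) =
{ [2:] ×3,  [2:1] ×12,  [2:1,1],  [2:2] ×4 }


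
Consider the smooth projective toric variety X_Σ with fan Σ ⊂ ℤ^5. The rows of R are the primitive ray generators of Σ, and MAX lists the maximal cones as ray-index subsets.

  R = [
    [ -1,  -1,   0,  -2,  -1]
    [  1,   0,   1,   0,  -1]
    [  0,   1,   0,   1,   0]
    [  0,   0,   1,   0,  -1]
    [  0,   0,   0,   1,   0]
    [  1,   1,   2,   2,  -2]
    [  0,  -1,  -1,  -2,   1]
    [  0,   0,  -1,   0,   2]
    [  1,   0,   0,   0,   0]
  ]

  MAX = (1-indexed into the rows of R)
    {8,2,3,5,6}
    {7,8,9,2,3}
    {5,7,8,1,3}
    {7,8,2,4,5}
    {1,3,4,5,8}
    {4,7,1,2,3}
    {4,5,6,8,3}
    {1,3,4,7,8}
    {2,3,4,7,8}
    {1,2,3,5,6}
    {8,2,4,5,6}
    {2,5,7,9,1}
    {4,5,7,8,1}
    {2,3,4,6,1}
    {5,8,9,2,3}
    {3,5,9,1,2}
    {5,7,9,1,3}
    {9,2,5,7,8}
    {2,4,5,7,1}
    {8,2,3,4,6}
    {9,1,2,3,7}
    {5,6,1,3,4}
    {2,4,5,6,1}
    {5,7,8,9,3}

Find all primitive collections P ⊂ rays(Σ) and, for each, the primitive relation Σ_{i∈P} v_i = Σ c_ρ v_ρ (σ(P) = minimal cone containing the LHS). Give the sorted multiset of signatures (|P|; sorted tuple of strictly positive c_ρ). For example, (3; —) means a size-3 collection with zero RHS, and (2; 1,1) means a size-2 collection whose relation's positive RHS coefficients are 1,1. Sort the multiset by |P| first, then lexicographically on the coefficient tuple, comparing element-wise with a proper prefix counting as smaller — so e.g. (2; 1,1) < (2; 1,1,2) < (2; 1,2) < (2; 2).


Σ has 9 primitive collections:

  • {4,9}:  v_{4} + v_{9} = v_{2} ; sig = (2; 1)
  • {6,7}:  v_{6} + v_{7} = v_{2} ; sig = (2; 1)
  • {6,9}:  v_{6} + v_{9} = 2·v_{2} + v_{3} + v_{5} ; sig = (2; 1,1,2)
  • {1,6,8}:  v_{1} + v_{6} + v_{8} = v_{4} ; sig = (3; 1)
  • {1,8,9}:  v_{1} + v_{8} + v_{9} = v_{7} ; sig = (3; 1)
  • {1,2,8}:  v_{1} + v_{2} + v_{8} = v_{4} + v_{7} ; sig = (3; 1,1)
  • {3,4,5,7}:  v_{3} + v_{4} + v_{5} + v_{7} = 0 ; sig = (4; —)
  • {2,3,4,5}:  v_{2} + v_{3} + v_{4} + v_{5} = v_{6} ; sig = (4; 1)
  • {2,3,5,7}:  v_{2} + v_{3} + v_{5} + v_{7} = v_{9} ; sig = (4; 1)

Hence PRS(X_Σ) =
    (2; 1)
    (2; 1)
    (2; 1,1,2)
    (3; 1)
    (3; 1)
    (3; 1,1)
    (4; —)
    (4; 1)
    (4; 1)


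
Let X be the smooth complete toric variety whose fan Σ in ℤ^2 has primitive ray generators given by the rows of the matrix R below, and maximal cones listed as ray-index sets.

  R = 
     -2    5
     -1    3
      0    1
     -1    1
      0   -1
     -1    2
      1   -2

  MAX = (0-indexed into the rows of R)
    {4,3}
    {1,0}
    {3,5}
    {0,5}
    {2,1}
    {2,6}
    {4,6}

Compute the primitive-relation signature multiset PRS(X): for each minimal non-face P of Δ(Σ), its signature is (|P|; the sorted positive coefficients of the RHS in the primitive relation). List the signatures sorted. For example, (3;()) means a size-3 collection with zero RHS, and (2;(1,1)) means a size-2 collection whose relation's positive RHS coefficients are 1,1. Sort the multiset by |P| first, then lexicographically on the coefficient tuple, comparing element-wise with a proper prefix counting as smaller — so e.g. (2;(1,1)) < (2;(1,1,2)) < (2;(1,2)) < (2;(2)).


Σ has 14 primitive collections:

  {2,4}:  v_{2} + v_{4} = 0 ; sig = (2;())
  {5,6}:  v_{5} + v_{6} = 0 ; sig = (2;())
  {0,6}:  v_{0} + v_{6} = v_{1} ; sig = (2;(1))
  {1,4}:  v_{1} + v_{4} = v_{5} ; sig = (2;(1))
  {1,5}:  v_{1} + v_{5} = v_{0} ; sig = (2;(1))
  {1,6}:  v_{1} + v_{6} = v_{2} ; sig = (2;(1))
  {2,3}:  v_{2} + v_{3} = v_{5} ; sig = (2;(1))
  {2,5}:  v_{2} + v_{5} = v_{1} ; sig = (2;(1))
  {3,6}:  v_{3} + v_{6} = v_{4} ; sig = (2;(1))
  {4,5}:  v_{4} + v_{5} = v_{3} ; sig = (2;(1))
  {0,2}:  v_{0} + v_{2} = 2·v_{1} ; sig = (2;(2))
  {0,4}:  v_{0} + v_{4} = 2·v_{5} ; sig = (2;(2))
  {1,3}:  v_{1} + v_{3} = 2·v_{5} ; sig = (2;(2))
  {0,3}:  v_{0} + v_{3} = 3·v_{5} ; sig = (2;(3))

so the primitive-relation signature multiset is
    (2;())
    (2;())
    (2;(1))
    (2;(1))
    (2;(1))
    (2;(1))
    (2;(1))
    (2;(1))
    (2;(1))
    (2;(1))
    (2;(2))
    (2;(2))
    (2;(2))
    (2;(3))


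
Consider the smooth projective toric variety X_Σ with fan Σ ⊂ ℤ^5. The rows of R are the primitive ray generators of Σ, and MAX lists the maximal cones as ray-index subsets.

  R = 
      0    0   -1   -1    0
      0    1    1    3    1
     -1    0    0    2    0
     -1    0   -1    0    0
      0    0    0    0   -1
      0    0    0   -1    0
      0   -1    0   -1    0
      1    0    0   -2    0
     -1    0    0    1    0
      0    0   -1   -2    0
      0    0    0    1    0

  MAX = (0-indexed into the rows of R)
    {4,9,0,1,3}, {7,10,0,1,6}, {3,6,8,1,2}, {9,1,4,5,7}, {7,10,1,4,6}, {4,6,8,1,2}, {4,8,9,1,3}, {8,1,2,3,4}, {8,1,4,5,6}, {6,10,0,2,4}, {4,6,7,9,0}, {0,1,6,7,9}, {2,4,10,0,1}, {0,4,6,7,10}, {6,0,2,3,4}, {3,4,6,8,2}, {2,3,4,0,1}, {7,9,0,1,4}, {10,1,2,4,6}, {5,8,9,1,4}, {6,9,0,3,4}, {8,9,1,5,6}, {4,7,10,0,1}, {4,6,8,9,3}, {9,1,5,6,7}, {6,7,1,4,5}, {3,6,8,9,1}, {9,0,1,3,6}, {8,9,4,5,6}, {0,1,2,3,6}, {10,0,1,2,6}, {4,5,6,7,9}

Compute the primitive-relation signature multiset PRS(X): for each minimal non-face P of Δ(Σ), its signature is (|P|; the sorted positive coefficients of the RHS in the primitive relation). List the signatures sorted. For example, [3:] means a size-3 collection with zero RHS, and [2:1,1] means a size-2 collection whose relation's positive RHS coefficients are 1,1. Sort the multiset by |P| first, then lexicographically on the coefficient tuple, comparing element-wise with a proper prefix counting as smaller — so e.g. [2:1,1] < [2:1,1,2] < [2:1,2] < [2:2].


15 minimal non-faces of Δ(Σ) (on 11 rays):

  {2,7}:  v_{2} + v_{7} = 0  ⇒ sig = [2:]
  {5,10}:  v_{5} + v_{10} = 0  ⇒ sig = [2:]
  {0,5}:  v_{0} + v_{5} = v_{9}  ⇒ sig = [2:1]
  {0,8}:  v_{0} + v_{8} = v_{3}  ⇒ sig = [2:1]
  {2,5}:  v_{2} + v_{5} = v_{8}  ⇒ sig = [2:1]
  {2,9}:  v_{2} + v_{9} = v_{3}  ⇒ sig = [2:1]
  {3,7}:  v_{3} + v_{7} = v_{9}  ⇒ sig = [2:1]
  {7,8}:  v_{7} + v_{8} = v_{5}  ⇒ sig = [2:1]
  {8,10}:  v_{8} + v_{10} = v_{2}  ⇒ sig = [2:1]
  {9,10}:  v_{9} + v_{10} = v_{0}  ⇒ sig = [2:1]
  {3,5}:  v_{3} + v_{5} = v_{8} + v_{9}  ⇒ sig = [2:1,1]
  {3,10}:  v_{3} + v_{10} = v_{0} + v_{2}  ⇒ sig = [2:1,1]
  {1,4,6,9}:  v_{1} + v_{4} + v_{6} + v_{9} = 0  ⇒ sig = [4:]
  {0,1,4,6}:  v_{0} + v_{1} + v_{4} + v_{6} = v_{10}  ⇒ sig = [4:1]
  {1,3,4,6}:  v_{1} + v_{3} + v_{4} + v_{6} = v_{2}  ⇒ sig = [4:1]

Hence PRS(X_Σ) =
    [2:]
    [2:]
    [2:1]
    [2:1]
    [2:1]
    [2:1]
    [2:1]
    [2:1]
    [2:1]
    [2:1]
    [2:1,1]
    [2:1,1]
    [4:]
    [4:1]
    [4:1]


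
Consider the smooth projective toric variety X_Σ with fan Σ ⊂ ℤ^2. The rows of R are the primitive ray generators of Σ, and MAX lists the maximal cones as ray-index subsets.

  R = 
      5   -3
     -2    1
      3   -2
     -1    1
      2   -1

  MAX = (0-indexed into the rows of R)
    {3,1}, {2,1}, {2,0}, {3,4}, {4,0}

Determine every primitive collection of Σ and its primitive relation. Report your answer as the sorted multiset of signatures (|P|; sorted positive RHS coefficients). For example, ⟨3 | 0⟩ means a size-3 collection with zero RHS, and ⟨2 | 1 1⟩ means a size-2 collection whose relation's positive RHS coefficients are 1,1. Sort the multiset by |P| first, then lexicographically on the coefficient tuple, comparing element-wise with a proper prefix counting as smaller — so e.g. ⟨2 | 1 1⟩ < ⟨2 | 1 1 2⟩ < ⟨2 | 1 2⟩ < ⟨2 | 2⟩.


Σ has 5 primitive collections:

  P={1,4}:  v_{1} + v_{4} = 0  →  sig = ⟨2 | 0⟩
  P={0,1}:  v_{0} + v_{1} = v_{2}  →  sig = ⟨2 | 1⟩
  P={2,3}:  v_{2} + v_{3} = v_{4}  →  sig = ⟨2 | 1⟩
  P={2,4}:  v_{2} + v_{4} = v_{0}  →  sig = ⟨2 | 1⟩
  P={0,3}:  v_{0} + v_{3} = 2·v_{4}  →  sig = ⟨2 | 2⟩

Signatures (|P|; sorted positive RHS coefficients), sorted:
[⟨2 | 0⟩, ⟨2 | 1⟩, ⟨2 | 1⟩, ⟨2 | 1⟩, ⟨2 | 2⟩]


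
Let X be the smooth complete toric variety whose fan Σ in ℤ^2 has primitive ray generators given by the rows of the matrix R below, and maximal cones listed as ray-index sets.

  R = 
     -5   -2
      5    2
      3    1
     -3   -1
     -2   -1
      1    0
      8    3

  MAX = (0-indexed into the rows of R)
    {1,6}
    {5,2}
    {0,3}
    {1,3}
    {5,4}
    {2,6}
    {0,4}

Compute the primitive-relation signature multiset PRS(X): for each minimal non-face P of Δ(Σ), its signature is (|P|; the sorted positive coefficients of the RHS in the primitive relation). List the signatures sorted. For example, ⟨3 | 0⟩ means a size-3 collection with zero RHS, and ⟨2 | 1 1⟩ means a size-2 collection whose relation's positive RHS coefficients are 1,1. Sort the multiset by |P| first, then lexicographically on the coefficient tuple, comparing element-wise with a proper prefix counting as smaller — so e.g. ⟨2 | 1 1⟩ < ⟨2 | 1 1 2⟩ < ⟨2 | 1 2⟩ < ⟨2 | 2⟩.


Δ(Σ) — 7 vertices, 14 min non-faces:

  {0,1}:  v_{0} + v_{1} = 0 — sig = ⟨2 | 0⟩
  {2,3}:  v_{2} + v_{3} = 0 — sig = ⟨2 | 0⟩
  {0,2}:  v_{0} + v_{2} = v_{4} — sig = ⟨2 | 1⟩
  {0,6}:  v_{0} + v_{6} = v_{2} — sig = ⟨2 | 1⟩
  {1,2}:  v_{1} + v_{2} = v_{6} — sig = ⟨2 | 1⟩
  {1,4}:  v_{1} + v_{4} = v_{2} — sig = ⟨2 | 1⟩
  {2,4}:  v_{2} + v_{4} = v_{5} — sig = ⟨2 | 1⟩
  {3,4}:  v_{3} + v_{4} = v_{0} — sig = ⟨2 | 1⟩
  {3,5}:  v_{3} + v_{5} = v_{4} — sig = ⟨2 | 1⟩
  {3,6}:  v_{3} + v_{6} = v_{1} — sig = ⟨2 | 1⟩
  {0,5}:  v_{0} + v_{5} = 2·v_{4} — sig = ⟨2 | 2⟩
  {1,5}:  v_{1} + v_{5} = 2·v_{2} — sig = ⟨2 | 2⟩
  {4,6}:  v_{4} + v_{6} = 2·v_{2} — sig = ⟨2 | 2⟩
  {5,6}:  v_{5} + v_{6} = 3·v_{2} — sig = ⟨2 | 3⟩

Sorted signature multiset PRS(X):
    |P|=2: 14 collections, coeffs (), (), (1), (1), (1), (1), (1), (1), (1), (1), (2), (2), (2), (3)


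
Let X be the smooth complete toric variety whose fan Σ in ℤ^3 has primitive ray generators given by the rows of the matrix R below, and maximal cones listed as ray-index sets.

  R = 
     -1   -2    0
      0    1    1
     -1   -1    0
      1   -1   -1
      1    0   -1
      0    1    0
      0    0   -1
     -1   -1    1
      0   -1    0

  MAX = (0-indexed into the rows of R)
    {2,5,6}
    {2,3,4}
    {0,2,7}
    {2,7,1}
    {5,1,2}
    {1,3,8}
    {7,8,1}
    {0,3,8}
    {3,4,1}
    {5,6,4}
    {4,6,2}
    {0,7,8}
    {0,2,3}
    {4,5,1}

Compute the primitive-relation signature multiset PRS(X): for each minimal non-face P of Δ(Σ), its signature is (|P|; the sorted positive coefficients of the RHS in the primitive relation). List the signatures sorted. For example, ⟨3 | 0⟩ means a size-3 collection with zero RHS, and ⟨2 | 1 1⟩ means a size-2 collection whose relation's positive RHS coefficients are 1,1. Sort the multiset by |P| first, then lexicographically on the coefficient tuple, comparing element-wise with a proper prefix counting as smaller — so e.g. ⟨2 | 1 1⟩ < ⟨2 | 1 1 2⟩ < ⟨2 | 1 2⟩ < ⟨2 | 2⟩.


Primitive collections (18):

  P = {5,8}:  v_{5} + v_{8} = 0 ; sig = ⟨2 | 0⟩
  P = {0,1}:  v_{0} + v_{1} = v_{7} ; sig = ⟨2 | 1⟩
  P = {0,5}:  v_{0} + v_{5} = v_{2} ; sig = ⟨2 | 1⟩
  P = {1,6}:  v_{1} + v_{6} = v_{5} ; sig = ⟨2 | 1⟩
  P = {2,8}:  v_{2} + v_{8} = v_{0} ; sig = ⟨2 | 1⟩
  P = {3,5}:  v_{3} + v_{5} = v_{4} ; sig = ⟨2 | 1⟩
  P = {4,7}:  v_{4} + v_{7} = v_{8} ; sig = ⟨2 | 1⟩
  P = {4,8}:  v_{4} + v_{8} = v_{3} ; sig = ⟨2 | 1⟩
  P = {6,7}:  v_{6} + v_{7} = v_{2} ; sig = ⟨2 | 1⟩
  P = {0,4}:  v_{0} + v_{4} = v_{2} + v_{3} ; sig = ⟨2 | 1 1⟩
  P = {5,7}:  v_{5} + v_{7} = v_{1} + v_{2} ; sig = ⟨2 | 1 1⟩
  P = {6,8}:  v_{6} + v_{8} = v_{2} + v_{4} ; sig = ⟨2 | 1 1⟩
  P = {0,6}:  v_{0} + v_{6} = 2·v_{2} + v_{4} ; sig = ⟨2 | 1 2⟩
  P = {3,6}:  v_{3} + v_{6} = v_{2} + 2·v_{4} ; sig = ⟨2 | 1 2⟩
  P = {3,7}:  v_{3} + v_{7} = 2·v_{8} ; sig = ⟨2 | 2⟩
  P = {1,2,4}:  v_{1} + v_{2} + v_{4} = 0 ; sig = ⟨3 | 0⟩
  P = {1,2,3}:  v_{1} + v_{2} + v_{3} = v_{8} ; sig = ⟨3 | 1⟩
  P = {2,4,5}:  v_{2} + v_{4} + v_{5} = v_{6} ; sig = ⟨3 | 1⟩

Sorted signature multiset PRS(X):
    ⟨2 | 0⟩
    ⟨2 | 1⟩
    ⟨2 | 1⟩
    ⟨2 | 1⟩
    ⟨2 | 1⟩
    ⟨2 | 1⟩
    ⟨2 | 1⟩
    ⟨2 | 1⟩
    ⟨2 | 1⟩
    ⟨2 | 1 1⟩
    ⟨2 | 1 1⟩
    ⟨2 | 1 1⟩
    ⟨2 | 1 2⟩
    ⟨2 | 1 2⟩
    ⟨2 | 2⟩
    ⟨3 | 0⟩
    ⟨3 | 1⟩
    ⟨3 | 1⟩


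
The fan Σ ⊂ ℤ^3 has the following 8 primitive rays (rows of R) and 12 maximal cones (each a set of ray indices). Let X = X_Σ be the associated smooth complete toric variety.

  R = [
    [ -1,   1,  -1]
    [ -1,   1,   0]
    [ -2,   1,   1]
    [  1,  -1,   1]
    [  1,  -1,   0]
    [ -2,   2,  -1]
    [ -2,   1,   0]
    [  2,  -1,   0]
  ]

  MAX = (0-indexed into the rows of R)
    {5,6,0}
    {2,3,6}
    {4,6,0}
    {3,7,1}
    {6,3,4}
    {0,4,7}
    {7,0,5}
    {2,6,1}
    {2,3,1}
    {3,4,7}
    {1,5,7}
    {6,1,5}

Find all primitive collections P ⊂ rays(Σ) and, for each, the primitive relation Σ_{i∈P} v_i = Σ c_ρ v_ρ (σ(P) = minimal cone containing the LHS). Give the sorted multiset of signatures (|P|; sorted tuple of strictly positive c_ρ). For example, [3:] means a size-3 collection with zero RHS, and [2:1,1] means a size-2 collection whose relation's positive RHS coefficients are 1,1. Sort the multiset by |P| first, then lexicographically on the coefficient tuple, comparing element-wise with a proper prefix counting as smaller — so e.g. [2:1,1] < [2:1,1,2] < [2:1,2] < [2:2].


Δ(Σ) — 8 vertices, 11 min non-faces:

  P={0,3}:  v_{0} + v_{3} = 0 — sig = [2:]
  P={1,4}:  v_{1} + v_{4} = 0 — sig = [2:]
  P={6,7}:  v_{6} + v_{7} = 0 — sig = [2:]
  P={0,1}:  v_{0} + v_{1} = v_{5} — sig = [2:1]
  P={3,5}:  v_{3} + v_{5} = v_{1} — sig = [2:1]
  P={4,5}:  v_{4} + v_{5} = v_{0} — sig = [2:1]
  P={0,2}:  v_{0} + v_{2} = v_{1} + v_{6} — sig = [2:1,1]
  P={2,4}:  v_{2} + v_{4} = v_{3} + v_{6} — sig = [2:1,1]
  P={2,7}:  v_{2} + v_{7} = v_{1} + v_{3} — sig = [2:1,1]
  P={2,5}:  v_{2} + v_{5} = 2·v_{1} + v_{6} — sig = [2:1,2]
  P={1,3,6}:  v_{1} + v_{3} + v_{6} = v_{2} — sig = [3:1]

Hence PRS(X_Σ) =
{ [2:] ×3,  [2:1] ×3,  [2:1,1] ×3,  [2:1,2],  [3:1] }
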